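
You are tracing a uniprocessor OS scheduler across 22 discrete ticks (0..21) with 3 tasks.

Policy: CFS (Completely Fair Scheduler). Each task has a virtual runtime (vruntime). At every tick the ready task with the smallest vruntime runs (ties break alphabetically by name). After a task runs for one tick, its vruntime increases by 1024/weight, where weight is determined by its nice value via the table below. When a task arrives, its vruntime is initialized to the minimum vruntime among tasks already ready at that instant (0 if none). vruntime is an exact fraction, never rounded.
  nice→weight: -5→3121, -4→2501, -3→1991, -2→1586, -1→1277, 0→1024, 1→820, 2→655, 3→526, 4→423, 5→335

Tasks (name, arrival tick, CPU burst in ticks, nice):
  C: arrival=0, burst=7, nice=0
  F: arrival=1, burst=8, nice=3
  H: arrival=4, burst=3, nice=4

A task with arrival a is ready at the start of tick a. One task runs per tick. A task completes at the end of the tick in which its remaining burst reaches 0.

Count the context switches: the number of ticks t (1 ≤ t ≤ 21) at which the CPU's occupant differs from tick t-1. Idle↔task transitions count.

t=0: vr[C=0] → run C
t=1: vr[C=1 F=1] → run C
t=2: vr[C=2 F=1] → run F
t=3: vr[C=2 F=775/263] → run C
t=4: vr[C=3 F=775/263 H=775/263] → run F
t=5: vr[C=3 F=1287/263 H=775/263] → run H
t=6: vr[C=3 F=1287/263 H=597137/111249] → run C
t=7: vr[C=4 F=1287/263 H=597137/111249] → run C
t=8: vr[C=5 F=1287/263 H=597137/111249] → run F
t=9: vr[C=5 F=1799/263 H=597137/111249] → run C
t=10: vr[C=6 F=1799/263 H=597137/111249] → run H
t=11: vr[C=6 F=1799/263 H=866449/111249] → run C
t=12: vr[F=1799/263 H=866449/111249] → run F
t=13: vr[F=2311/263 H=866449/111249] → run H
t=14: vr[F=2311/263] → run F
t=15: vr[F=2823/263] → run F
t=16: vr[F=3335/263] → run F
t=17: vr[F=3847/263] → run F
t=18: (idle)
t=19: (idle)
t=20: (idle)
t=21: (idle)

context switches = 13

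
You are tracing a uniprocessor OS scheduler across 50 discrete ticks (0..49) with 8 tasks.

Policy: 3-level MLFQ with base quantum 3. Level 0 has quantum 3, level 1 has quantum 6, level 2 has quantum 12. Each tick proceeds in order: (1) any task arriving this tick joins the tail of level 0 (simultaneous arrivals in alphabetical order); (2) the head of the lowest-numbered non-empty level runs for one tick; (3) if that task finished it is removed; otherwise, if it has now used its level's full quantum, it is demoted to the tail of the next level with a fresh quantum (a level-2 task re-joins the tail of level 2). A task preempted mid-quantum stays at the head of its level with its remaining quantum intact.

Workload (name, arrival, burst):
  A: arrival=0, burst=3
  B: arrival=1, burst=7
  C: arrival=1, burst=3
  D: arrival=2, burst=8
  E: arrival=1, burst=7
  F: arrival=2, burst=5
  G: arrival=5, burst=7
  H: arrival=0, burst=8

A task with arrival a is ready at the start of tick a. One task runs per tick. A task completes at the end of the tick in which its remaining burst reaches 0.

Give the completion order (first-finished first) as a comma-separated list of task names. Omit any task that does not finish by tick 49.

completion order = A, C, H, B, E, D, F, G

t=0: L0/L1/L2 = AH/-/- → run A
t=1: L0/L1/L2 = AHBCE/-/- → run A
t=2: L0/L1/L2 = AHBCEDF/-/- → run A
t=3: L0/L1/L2 = HBCEDF/-/- → run H
t=4: L0/L1/L2 = HBCEDF/-/- → run H
t=5: L0/L1/L2 = HBCEDFG/-/- → run H
t=6: L0/L1/L2 = BCEDFG/H/- → run B
t=7: L0/L1/L2 = BCEDFG/H/- → run B
t=8: L0/L1/L2 = BCEDFG/H/- → run B
t=9: L0/L1/L2 = CEDFG/HB/- → run C
t=10: L0/L1/L2 = CEDFG/HB/- → run C
t=11: L0/L1/L2 = CEDFG/HB/- → run C
t=12: L0/L1/L2 = EDFG/HB/- → run E
t=13: L0/L1/L2 = EDFG/HB/- → run E
t=14: L0/L1/L2 = EDFG/HB/- → run E
t=15: L0/L1/L2 = DFG/HBE/- → run D
t=16: L0/L1/L2 = DFG/HBE/- → run D
t=17: L0/L1/L2 = DFG/HBE/- → run D
t=18: L0/L1/L2 = FG/HBED/- → run F
t=19: L0/L1/L2 = FG/HBED/- → run F
t=20: L0/L1/L2 = FG/HBED/- → run F
t=21: L0/L1/L2 = G/HBEDF/- → run G
t=22: L0/L1/L2 = G/HBEDF/- → run G
t=23: L0/L1/L2 = G/HBEDF/- → run G
t=24: L0/L1/L2 = -/HBEDFG/- → run H
t=25: L0/L1/L2 = -/HBEDFG/- → run H
t=26: L0/L1/L2 = -/HBEDFG/- → run H
t=27: L0/L1/L2 = -/HBEDFG/- → run H
t=28: L0/L1/L2 = -/HBEDFG/- → run H
t=29: L0/L1/L2 = -/BEDFG/- → run B
t=30: L0/L1/L2 = -/BEDFG/- → run B
t=31: L0/L1/L2 = -/BEDFG/- → run B
t=32: L0/L1/L2 = -/BEDFG/- → run B
t=33: L0/L1/L2 = -/EDFG/- → run E
t=34: L0/L1/L2 = -/EDFG/- → run E
t=35: L0/L1/L2 = -/EDFG/- → run E
t=36: L0/L1/L2 = -/EDFG/- → run E
t=37: L0/L1/L2 = -/DFG/- → run D
t=38: L0/L1/L2 = -/DFG/- → run D
t=39: L0/L1/L2 = -/DFG/- → run D
t=40: L0/L1/L2 = -/DFG/- → run D
t=41: L0/L1/L2 = -/DFG/- → run D
t=42: L0/L1/L2 = -/FG/- → run F
t=43: L0/L1/L2 = -/FG/- → run F
t=44: L0/L1/L2 = -/G/- → run G
t=45: L0/L1/L2 = -/G/- → run G
t=46: L0/L1/L2 = -/G/- → run G
t=47: L0/L1/L2 = -/G/- → run G
t=48: (idle)
t=49: (idle)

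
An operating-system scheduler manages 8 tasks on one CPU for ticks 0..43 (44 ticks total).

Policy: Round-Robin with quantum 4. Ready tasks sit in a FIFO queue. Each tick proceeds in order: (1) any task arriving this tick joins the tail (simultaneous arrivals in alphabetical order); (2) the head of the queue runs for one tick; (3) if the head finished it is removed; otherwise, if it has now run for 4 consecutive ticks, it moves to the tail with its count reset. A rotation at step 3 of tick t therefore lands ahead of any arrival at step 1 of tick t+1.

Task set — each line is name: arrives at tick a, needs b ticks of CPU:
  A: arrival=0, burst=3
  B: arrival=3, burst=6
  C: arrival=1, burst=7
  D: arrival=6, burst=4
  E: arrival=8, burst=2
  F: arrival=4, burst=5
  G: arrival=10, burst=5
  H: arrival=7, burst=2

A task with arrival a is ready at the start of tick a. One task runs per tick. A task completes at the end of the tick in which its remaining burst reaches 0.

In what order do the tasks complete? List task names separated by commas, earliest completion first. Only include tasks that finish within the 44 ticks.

completion order = A, D, C, H, E, B, F, G

t=0: queue=[A] q_used=0 → run A
t=1: queue=[A,C] q_used=1 → run A
t=2: queue=[A,C] q_used=2 → run A
t=3: queue=[C,B] q_used=0 → run C
t=4: queue=[C,B,F] q_used=1 → run C
t=5: queue=[C,B,F] q_used=2 → run C
t=6: queue=[C,B,F,D] q_used=3 → run C
t=7: queue=[B,F,D,C,H] q_used=0 → run B
t=8: queue=[B,F,D,C,H,E] q_used=1 → run B
t=9: queue=[B,F,D,C,H,E] q_used=2 → run B
t=10: queue=[B,F,D,C,H,E,G] q_used=3 → run B
t=11: queue=[F,D,C,H,E,G,B] q_used=0 → run F
t=12: queue=[F,D,C,H,E,G,B] q_used=1 → run F
t=13: queue=[F,D,C,H,E,G,B] q_used=2 → run F
t=14: queue=[F,D,C,H,E,G,B] q_used=3 → run F
t=15: queue=[D,C,H,E,G,B,F] q_used=0 → run D
t=16: queue=[D,C,H,E,G,B,F] q_used=1 → run D
t=17: queue=[D,C,H,E,G,B,F] q_used=2 → run D
t=18: queue=[D,C,H,E,G,B,F] q_used=3 → run D
t=19: queue=[C,H,E,G,B,F] q_used=0 → run C
t=20: queue=[C,H,E,G,B,F] q_used=1 → run C
t=21: queue=[C,H,E,G,B,F] q_used=2 → run C
t=22: queue=[H,E,G,B,F] q_used=0 → run H
t=23: queue=[H,E,G,B,F] q_used=1 → run H
t=24: queue=[E,G,B,F] q_used=0 → run E
t=25: queue=[E,G,B,F] q_used=1 → run E
t=26: queue=[G,B,F] q_used=0 → run G
t=27: queue=[G,B,F] q_used=1 → run G
t=28: queue=[G,B,F] q_used=2 → run G
t=29: queue=[G,B,F] q_used=3 → run G
t=30: queue=[B,F,G] q_used=0 → run B
t=31: queue=[B,F,G] q_used=1 → run B
t=32: queue=[F,G] q_used=0 → run F
t=33: queue=[G] q_used=0 → run G
t=34: (idle)
t=35: (idle)
t=36: (idle)
t=37: (idle)
t=38: (idle)
t=39: (idle)
t=40: (idle)
t=41: (idle)
t=42: (idle)
t=43: (idle)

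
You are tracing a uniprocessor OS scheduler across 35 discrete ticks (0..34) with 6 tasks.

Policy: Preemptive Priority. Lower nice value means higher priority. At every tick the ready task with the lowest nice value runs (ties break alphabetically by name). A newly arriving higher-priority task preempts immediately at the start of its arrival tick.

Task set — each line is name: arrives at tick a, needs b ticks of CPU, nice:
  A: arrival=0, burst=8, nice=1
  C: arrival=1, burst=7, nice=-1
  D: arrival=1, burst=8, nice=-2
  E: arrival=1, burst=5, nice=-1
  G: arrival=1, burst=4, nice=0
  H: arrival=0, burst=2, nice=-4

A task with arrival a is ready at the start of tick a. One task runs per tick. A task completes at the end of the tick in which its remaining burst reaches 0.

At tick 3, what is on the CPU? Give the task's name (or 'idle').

running at tick 3 = D

t=0: ready={A,H} → run H
t=1: ready={A,C,D,E,G,H} → run H
t=2: ready={A,C,D,E,G} → run D
t=3: ready={A,C,D,E,G} → run D
t=4: ready={A,C,D,E,G} → run D
t=5: ready={A,C,D,E,G} → run D
t=6: ready={A,C,D,E,G} → run D
t=7: ready={A,C,D,E,G} → run D
t=8: ready={A,C,D,E,G} → run D
t=9: ready={A,C,D,E,G} → run D
t=10: ready={A,C,E,G} → run C
t=11: ready={A,C,E,G} → run C
t=12: ready={A,C,E,G} → run C
t=13: ready={A,C,E,G} → run C
t=14: ready={A,C,E,G} → run C
t=15: ready={A,C,E,G} → run C
t=16: ready={A,C,E,G} → run C
t=17: ready={A,E,G} → run E
t=18: ready={A,E,G} → run E
t=19: ready={A,E,G} → run E
t=20: ready={A,E,G} → run E
t=21: ready={A,E,G} → run E
t=22: ready={A,G} → run G
t=23: ready={A,G} → run G
t=24: ready={A,G} → run G
t=25: ready={A,G} → run G
t=26: ready={A} → run A
t=27: ready={A} → run A
t=28: ready={A} → run A
t=29: ready={A} → run A
t=30: ready={A} → run A
t=31: ready={A} → run A
t=32: ready={A} → run A
t=33: ready={A} → run A
t=34: (idle)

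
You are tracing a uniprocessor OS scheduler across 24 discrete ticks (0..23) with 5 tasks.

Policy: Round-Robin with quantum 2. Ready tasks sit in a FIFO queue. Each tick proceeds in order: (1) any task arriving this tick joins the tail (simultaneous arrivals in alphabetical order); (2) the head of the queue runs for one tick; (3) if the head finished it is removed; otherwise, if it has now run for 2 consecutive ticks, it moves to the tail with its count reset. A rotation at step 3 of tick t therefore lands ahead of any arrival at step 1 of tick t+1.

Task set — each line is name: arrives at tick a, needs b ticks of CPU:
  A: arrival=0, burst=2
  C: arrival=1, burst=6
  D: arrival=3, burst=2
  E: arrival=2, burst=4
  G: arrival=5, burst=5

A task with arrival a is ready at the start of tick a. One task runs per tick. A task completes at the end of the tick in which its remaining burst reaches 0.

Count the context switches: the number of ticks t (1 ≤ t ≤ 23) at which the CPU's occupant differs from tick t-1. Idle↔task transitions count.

t=0: queue=[A] q_used=0 → run A
t=1: queue=[A,C] q_used=1 → run A
t=2: queue=[C,E] q_used=0 → run C
t=3: queue=[C,E,D] q_used=1 → run C
t=4: queue=[E,D,C] q_used=0 → run E
t=5: queue=[E,D,C,G] q_used=1 → run E
t=6: queue=[D,C,G,E] q_used=0 → run D
t=7: queue=[D,C,G,E] q_used=1 → run D
t=8: queue=[C,G,E] q_used=0 → run C
t=9: queue=[C,G,E] q_used=1 → run C
t=10: queue=[G,E,C] q_used=0 → run G
t=11: queue=[G,E,C] q_used=1 → run G
t=12: queue=[E,C,G] q_used=0 → run E
t=13: queue=[E,C,G] q_used=1 → run E
t=14: queue=[C,G] q_used=0 → run C
t=15: queue=[C,G] q_used=1 → run C
t=16: queue=[G] q_used=0 → run G
t=17: queue=[G] q_used=1 → run G
t=18: queue=[G] q_used=0 → run G
t=19: (idle)
t=20: (idle)
t=21: (idle)
t=22: (idle)
t=23: (idle)

context switches = 9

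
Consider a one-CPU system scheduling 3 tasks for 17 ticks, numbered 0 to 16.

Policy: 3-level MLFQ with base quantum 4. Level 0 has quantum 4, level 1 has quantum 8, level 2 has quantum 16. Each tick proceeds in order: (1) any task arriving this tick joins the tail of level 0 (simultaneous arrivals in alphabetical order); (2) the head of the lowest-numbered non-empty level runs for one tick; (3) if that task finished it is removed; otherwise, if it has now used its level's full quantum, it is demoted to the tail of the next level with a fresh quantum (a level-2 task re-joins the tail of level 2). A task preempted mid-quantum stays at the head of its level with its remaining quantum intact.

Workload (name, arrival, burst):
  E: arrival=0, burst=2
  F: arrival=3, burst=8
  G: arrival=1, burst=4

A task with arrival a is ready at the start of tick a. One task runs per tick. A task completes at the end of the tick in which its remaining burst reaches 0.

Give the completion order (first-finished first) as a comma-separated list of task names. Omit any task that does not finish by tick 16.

t=0: L0/L1/L2 = E/-/- → run E
t=1: L0/L1/L2 = EG/-/- → run E
t=2: L0/L1/L2 = G/-/- → run G
t=3: L0/L1/L2 = GF/-/- → run G
t=4: L0/L1/L2 = GF/-/- → run G
t=5: L0/L1/L2 = GF/-/- → run G
t=6: L0/L1/L2 = F/-/- → run F
t=7: L0/L1/L2 = F/-/- → run F
t=8: L0/L1/L2 = F/-/- → run F
t=9: L0/L1/L2 = F/-/- → run F
t=10: L0/L1/L2 = -/F/- → run F
t=11: L0/L1/L2 = -/F/- → run F
t=12: L0/L1/L2 = -/F/- → run F
t=13: L0/L1/L2 = -/F/- → run F
t=14: (idle)
t=15: (idle)
t=16: (idle)

completion order = E, G, F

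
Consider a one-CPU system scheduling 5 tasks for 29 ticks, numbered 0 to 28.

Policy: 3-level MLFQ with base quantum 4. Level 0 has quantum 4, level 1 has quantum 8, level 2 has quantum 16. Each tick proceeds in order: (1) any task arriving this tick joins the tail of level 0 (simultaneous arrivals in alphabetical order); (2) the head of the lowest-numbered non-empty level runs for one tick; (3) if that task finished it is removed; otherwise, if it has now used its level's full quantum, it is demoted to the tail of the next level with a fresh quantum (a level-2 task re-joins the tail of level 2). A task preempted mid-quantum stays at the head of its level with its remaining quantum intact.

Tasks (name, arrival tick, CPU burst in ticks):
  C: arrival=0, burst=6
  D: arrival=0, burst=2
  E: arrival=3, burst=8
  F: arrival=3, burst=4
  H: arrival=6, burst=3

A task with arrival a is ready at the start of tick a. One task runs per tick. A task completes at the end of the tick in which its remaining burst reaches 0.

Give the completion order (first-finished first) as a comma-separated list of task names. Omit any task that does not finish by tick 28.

completion order = D, F, H, C, E

t=0: L0/L1/L2 = CD/-/- → run C
t=1: L0/L1/L2 = CD/-/- → run C
t=2: L0/L1/L2 = CD/-/- → run C
t=3: L0/L1/L2 = CDEF/-/- → run C
t=4: L0/L1/L2 = DEF/C/- → run D
t=5: L0/L1/L2 = DEF/C/- → run D
t=6: L0/L1/L2 = EFH/C/- → run E
t=7: L0/L1/L2 = EFH/C/- → run E
t=8: L0/L1/L2 = EFH/C/- → run E
t=9: L0/L1/L2 = EFH/C/- → run E
t=10: L0/L1/L2 = FH/CE/- → run F
t=11: L0/L1/L2 = FH/CE/- → run F
t=12: L0/L1/L2 = FH/CE/- → run F
t=13: L0/L1/L2 = FH/CE/- → run F
t=14: L0/L1/L2 = H/CE/- → run H
t=15: L0/L1/L2 = H/CE/- → run H
t=16: L0/L1/L2 = H/CE/- → run H
t=17: L0/L1/L2 = -/CE/- → run C
t=18: L0/L1/L2 = -/CE/- → run C
t=19: L0/L1/L2 = -/E/- → run E
t=20: L0/L1/L2 = -/E/- → run E
t=21: L0/L1/L2 = -/E/- → run E
t=22: L0/L1/L2 = -/E/- → run E
t=23: (idle)
t=24: (idle)
t=25: (idle)
t=26: (idle)
t=27: (idle)
t=28: (idle)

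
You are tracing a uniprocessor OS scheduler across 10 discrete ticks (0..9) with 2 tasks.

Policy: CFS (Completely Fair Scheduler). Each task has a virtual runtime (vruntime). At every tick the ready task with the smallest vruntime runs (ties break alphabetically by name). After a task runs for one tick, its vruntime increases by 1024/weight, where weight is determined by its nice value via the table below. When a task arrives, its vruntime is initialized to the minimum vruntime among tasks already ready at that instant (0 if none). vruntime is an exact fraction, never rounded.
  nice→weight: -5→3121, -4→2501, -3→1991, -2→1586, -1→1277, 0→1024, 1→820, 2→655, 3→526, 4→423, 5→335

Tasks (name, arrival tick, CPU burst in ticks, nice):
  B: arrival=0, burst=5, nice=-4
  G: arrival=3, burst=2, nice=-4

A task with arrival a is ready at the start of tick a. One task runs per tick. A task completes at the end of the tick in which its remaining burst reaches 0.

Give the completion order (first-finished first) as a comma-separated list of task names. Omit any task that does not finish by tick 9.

t=0: vr[B=0] → run B
t=1: vr[B=1024/2501] → run B
t=2: vr[B=2048/2501] → run B
t=3: vr[B=3072/2501 G=3072/2501] → run B
t=4: vr[B=4096/2501 G=3072/2501] → run G
t=5: vr[B=4096/2501 G=4096/2501] → run B
t=6: vr[G=4096/2501] → run G
t=7: (idle)
t=8: (idle)
t=9: (idle)

completion order = B, G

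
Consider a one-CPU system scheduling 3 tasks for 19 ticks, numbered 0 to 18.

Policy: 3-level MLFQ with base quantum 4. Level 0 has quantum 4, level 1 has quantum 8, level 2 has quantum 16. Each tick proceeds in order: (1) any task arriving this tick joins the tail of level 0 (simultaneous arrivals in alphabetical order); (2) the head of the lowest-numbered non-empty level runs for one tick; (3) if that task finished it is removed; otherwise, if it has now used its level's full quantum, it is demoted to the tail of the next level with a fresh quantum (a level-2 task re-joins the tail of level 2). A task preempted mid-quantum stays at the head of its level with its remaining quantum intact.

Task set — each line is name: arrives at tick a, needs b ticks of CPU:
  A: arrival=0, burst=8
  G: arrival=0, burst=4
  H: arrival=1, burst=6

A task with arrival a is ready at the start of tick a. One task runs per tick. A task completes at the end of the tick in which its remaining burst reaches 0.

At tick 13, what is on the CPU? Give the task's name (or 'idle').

running at tick 13 = A

t=0: L0/L1/L2 = AG/-/- → run A
t=1: L0/L1/L2 = AGH/-/- → run A
t=2: L0/L1/L2 = AGH/-/- → run A
t=3: L0/L1/L2 = AGH/-/- → run A
t=4: L0/L1/L2 = GH/A/- → run G
t=5: L0/L1/L2 = GH/A/- → run G
t=6: L0/L1/L2 = GH/A/- → run G
t=7: L0/L1/L2 = GH/A/- → run G
t=8: L0/L1/L2 = H/A/- → run H
t=9: L0/L1/L2 = H/A/- → run H
t=10: L0/L1/L2 = H/A/- → run H
t=11: L0/L1/L2 = H/A/- → run H
t=12: L0/L1/L2 = -/AH/- → run A
t=13: L0/L1/L2 = -/AH/- → run A
t=14: L0/L1/L2 = -/AH/- → run A
t=15: L0/L1/L2 = -/AH/- → run A
t=16: L0/L1/L2 = -/H/- → run H
t=17: L0/L1/L2 = -/H/- → run H
t=18: (idle)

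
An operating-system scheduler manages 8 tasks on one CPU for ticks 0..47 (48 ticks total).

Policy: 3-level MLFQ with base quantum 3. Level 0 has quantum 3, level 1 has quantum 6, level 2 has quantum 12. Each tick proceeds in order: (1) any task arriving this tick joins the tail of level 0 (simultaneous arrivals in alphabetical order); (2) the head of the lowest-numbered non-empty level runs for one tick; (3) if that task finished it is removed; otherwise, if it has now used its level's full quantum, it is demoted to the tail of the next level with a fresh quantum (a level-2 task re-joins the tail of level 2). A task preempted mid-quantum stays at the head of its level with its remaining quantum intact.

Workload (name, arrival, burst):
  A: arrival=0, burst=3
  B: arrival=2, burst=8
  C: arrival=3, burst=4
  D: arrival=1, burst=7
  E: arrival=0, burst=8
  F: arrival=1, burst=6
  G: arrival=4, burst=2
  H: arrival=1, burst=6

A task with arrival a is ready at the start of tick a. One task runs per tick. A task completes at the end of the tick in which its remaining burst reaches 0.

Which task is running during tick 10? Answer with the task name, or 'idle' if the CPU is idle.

t=0: L0/L1/L2 = AE/-/- → run A
t=1: L0/L1/L2 = AEDFH/-/- → run A
t=2: L0/L1/L2 = AEDFHB/-/- → run A
t=3: L0/L1/L2 = EDFHBC/-/- → run E
t=4: L0/L1/L2 = EDFHBCG/-/- → run E
t=5: L0/L1/L2 = EDFHBCG/-/- → run E
t=6: L0/L1/L2 = DFHBCG/E/- → run D
t=7: L0/L1/L2 = DFHBCG/E/- → run D
t=8: L0/L1/L2 = DFHBCG/E/- → run D
t=9: L0/L1/L2 = FHBCG/ED/- → run F
t=10: L0/L1/L2 = FHBCG/ED/- → run F
t=11: L0/L1/L2 = FHBCG/ED/- → run F
t=12: L0/L1/L2 = HBCG/EDF/- → run H
t=13: L0/L1/L2 = HBCG/EDF/- → run H
t=14: L0/L1/L2 = HBCG/EDF/- → run H
t=15: L0/L1/L2 = BCG/EDFH/- → run B
t=16: L0/L1/L2 = BCG/EDFH/- → run B
t=17: L0/L1/L2 = BCG/EDFH/- → run B
t=18: L0/L1/L2 = CG/EDFHB/- → run C
t=19: L0/L1/L2 = CG/EDFHB/- → run C
t=20: L0/L1/L2 = CG/EDFHB/- → run C
t=21: L0/L1/L2 = G/EDFHBC/- → run G
t=22: L0/L1/L2 = G/EDFHBC/- → run G
t=23: L0/L1/L2 = -/EDFHBC/- → run E
t=24: L0/L1/L2 = -/EDFHBC/- → run E
t=25: L0/L1/L2 = -/EDFHBC/- → run E
t=26: L0/L1/L2 = -/EDFHBC/- → run E
t=27: L0/L1/L2 = -/EDFHBC/- → run E
t=28: L0/L1/L2 = -/DFHBC/- → run D
t=29: L0/L1/L2 = -/DFHBC/- → run D
t=30: L0/L1/L2 = -/DFHBC/- → run D
t=31: L0/L1/L2 = -/DFHBC/- → run D
t=32: L0/L1/L2 = -/FHBC/- → run F
t=33: L0/L1/L2 = -/FHBC/- → run F
t=34: L0/L1/L2 = -/FHBC/- → run F
t=35: L0/L1/L2 = -/HBC/- → run H
t=36: L0/L1/L2 = -/HBC/- → run H
t=37: L0/L1/L2 = -/HBC/- → run H
t=38: L0/L1/L2 = -/BC/- → run B
t=39: L0/L1/L2 = -/BC/- → run B
t=40: L0/L1/L2 = -/BC/- → run B
t=41: L0/L1/L2 = -/BC/- → run B
t=42: L0/L1/L2 = -/BC/- → run B
t=43: L0/L1/L2 = -/C/- → run C
t=44: (idle)
t=45: (idle)
t=46: (idle)
t=47: (idle)

running at tick 10 = F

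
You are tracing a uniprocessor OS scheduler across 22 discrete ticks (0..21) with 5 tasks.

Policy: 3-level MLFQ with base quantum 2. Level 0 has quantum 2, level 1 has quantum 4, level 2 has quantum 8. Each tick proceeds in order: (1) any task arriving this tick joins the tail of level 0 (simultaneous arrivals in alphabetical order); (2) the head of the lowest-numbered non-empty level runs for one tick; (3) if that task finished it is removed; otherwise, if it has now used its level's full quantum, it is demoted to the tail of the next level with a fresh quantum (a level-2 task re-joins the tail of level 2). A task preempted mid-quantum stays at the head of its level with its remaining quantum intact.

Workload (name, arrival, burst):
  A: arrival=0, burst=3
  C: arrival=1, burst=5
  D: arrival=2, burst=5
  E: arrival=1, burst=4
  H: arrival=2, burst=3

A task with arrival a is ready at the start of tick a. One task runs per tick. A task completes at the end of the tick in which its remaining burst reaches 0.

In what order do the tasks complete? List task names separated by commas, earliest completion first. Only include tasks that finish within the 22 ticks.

completion order = A, C, E, D, H

t=0: L0/L1/L2 = A/-/- → run A
t=1: L0/L1/L2 = ACE/-/- → run A
t=2: L0/L1/L2 = CEDH/A/- → run C
t=3: L0/L1/L2 = CEDH/A/- → run C
t=4: L0/L1/L2 = EDH/AC/- → run E
t=5: L0/L1/L2 = EDH/AC/- → run E
t=6: L0/L1/L2 = DH/ACE/- → run D
t=7: L0/L1/L2 = DH/ACE/- → run D
t=8: L0/L1/L2 = H/ACED/- → run H
t=9: L0/L1/L2 = H/ACED/- → run H
t=10: L0/L1/L2 = -/ACEDH/- → run A
t=11: L0/L1/L2 = -/CEDH/- → run C
t=12: L0/L1/L2 = -/CEDH/- → run C
t=13: L0/L1/L2 = -/CEDH/- → run C
t=14: L0/L1/L2 = -/EDH/- → run E
t=15: L0/L1/L2 = -/EDH/- → run E
t=16: L0/L1/L2 = -/DH/- → run D
t=17: L0/L1/L2 = -/DH/- → run D
t=18: L0/L1/L2 = -/DH/- → run D
t=19: L0/L1/L2 = -/H/- → run H
t=20: (idle)
t=21: (idle)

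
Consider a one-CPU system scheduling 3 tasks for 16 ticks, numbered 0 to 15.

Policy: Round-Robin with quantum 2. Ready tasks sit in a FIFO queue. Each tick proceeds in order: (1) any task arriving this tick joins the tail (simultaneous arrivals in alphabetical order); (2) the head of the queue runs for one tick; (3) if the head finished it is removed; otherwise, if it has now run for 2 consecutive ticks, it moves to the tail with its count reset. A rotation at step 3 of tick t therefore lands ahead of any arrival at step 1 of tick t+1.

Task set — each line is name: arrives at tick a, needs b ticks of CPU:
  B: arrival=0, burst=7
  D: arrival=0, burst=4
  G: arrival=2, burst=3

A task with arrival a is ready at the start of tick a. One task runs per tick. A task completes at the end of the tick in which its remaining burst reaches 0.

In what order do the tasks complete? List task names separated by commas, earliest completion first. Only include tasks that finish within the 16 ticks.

t=0: queue=[B,D] q_used=0 → run B
t=1: queue=[B,D] q_used=1 → run B
t=2: queue=[D,B,G] q_used=0 → run D
t=3: queue=[D,B,G] q_used=1 → run D
t=4: queue=[B,G,D] q_used=0 → run B
t=5: queue=[B,G,D] q_used=1 → run B
t=6: queue=[G,D,B] q_used=0 → run G
t=7: queue=[G,D,B] q_used=1 → run G
t=8: queue=[D,B,G] q_used=0 → run D
t=9: queue=[D,B,G] q_used=1 → run D
t=10: queue=[B,G] q_used=0 → run B
t=11: queue=[B,G] q_used=1 → run B
t=12: queue=[G,B] q_used=0 → run G
t=13: queue=[B] q_used=0 → run B
t=14: (idle)
t=15: (idle)

completion order = D, G, B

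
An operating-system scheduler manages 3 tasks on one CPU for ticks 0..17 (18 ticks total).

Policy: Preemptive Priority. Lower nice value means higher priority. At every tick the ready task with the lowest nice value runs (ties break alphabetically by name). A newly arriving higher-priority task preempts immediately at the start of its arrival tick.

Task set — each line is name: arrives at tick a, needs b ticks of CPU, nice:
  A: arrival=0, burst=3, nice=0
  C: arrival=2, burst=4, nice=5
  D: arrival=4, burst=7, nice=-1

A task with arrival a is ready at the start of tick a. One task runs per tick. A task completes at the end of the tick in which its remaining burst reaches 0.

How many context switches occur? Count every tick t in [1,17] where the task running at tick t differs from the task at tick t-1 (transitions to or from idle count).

context switches = 4

t=0: ready={A} → run A
t=1: ready={A} → run A
t=2: ready={A,C} → run A
t=3: ready={C} → run C
t=4: ready={C,D} → run D
t=5: ready={C,D} → run D
t=6: ready={C,D} → run D
t=7: ready={C,D} → run D
t=8: ready={C,D} → run D
t=9: ready={C,D} → run D
t=10: ready={C,D} → run D
t=11: ready={C} → run C
t=12: ready={C} → run C
t=13: ready={C} → run C
t=14: (idle)
t=15: (idle)
t=16: (idle)
t=17: (idle)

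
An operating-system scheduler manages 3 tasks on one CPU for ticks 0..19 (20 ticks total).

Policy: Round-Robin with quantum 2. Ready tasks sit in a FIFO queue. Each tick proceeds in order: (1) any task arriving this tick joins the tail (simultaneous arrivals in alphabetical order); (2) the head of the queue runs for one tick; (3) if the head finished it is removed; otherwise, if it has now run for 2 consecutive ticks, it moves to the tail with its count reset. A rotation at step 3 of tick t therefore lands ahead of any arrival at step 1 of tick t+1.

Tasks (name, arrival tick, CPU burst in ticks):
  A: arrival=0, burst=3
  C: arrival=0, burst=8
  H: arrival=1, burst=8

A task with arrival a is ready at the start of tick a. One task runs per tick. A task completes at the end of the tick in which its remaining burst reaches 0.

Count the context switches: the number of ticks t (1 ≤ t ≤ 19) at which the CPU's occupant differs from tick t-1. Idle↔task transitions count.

context switches = 10

t=0: queue=[A,C] q_used=0 → run A
t=1: queue=[A,C,H] q_used=1 → run A
t=2: queue=[C,H,A] q_used=0 → run C
t=3: queue=[C,H,A] q_used=1 → run C
t=4: queue=[H,A,C] q_used=0 → run H
t=5: queue=[H,A,C] q_used=1 → run H
t=6: queue=[A,C,H] q_used=0 → run A
t=7: queue=[C,H] q_used=0 → run C
t=8: queue=[C,H] q_used=1 → run C
t=9: queue=[H,C] q_used=0 → run H
t=10: queue=[H,C] q_used=1 → run H
t=11: queue=[C,H] q_used=0 → run C
t=12: queue=[C,H] q_used=1 → run C
t=13: queue=[H,C] q_used=0 → run H
t=14: queue=[H,C] q_used=1 → run H
t=15: queue=[C,H] q_used=0 → run C
t=16: queue=[C,H] q_used=1 → run C
t=17: queue=[H] q_used=0 → run H
t=18: queue=[H] q_used=1 → run H
t=19: (idle)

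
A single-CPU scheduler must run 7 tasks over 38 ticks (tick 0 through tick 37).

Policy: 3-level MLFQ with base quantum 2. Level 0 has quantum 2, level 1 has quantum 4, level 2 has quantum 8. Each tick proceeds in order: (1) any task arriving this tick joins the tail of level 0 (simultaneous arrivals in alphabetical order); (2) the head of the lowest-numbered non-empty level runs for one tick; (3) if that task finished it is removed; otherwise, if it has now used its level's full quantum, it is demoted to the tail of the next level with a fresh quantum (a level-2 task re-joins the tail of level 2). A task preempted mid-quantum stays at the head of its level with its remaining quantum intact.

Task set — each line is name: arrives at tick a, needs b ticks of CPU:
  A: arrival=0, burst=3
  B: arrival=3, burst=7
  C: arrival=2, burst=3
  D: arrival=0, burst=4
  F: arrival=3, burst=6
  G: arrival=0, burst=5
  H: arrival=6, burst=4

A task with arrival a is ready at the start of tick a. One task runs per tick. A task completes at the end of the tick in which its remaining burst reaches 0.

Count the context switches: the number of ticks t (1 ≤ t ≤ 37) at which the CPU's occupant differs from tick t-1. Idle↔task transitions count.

t=0: L0/L1/L2 = ADG/-/- → run A
t=1: L0/L1/L2 = ADG/-/- → run A
t=2: L0/L1/L2 = DGC/A/- → run D
t=3: L0/L1/L2 = DGCBF/A/- → run D
t=4: L0/L1/L2 = GCBF/AD/- → run G
t=5: L0/L1/L2 = GCBF/AD/- → run G
t=6: L0/L1/L2 = CBFH/ADG/- → run C
t=7: L0/L1/L2 = CBFH/ADG/- → run C
t=8: L0/L1/L2 = BFH/ADGC/- → run B
t=9: L0/L1/L2 = BFH/ADGC/- → run B
t=10: L0/L1/L2 = FH/ADGCB/- → run F
t=11: L0/L1/L2 = FH/ADGCB/- → run F
t=12: L0/L1/L2 = H/ADGCBF/- → run H
t=13: L0/L1/L2 = H/ADGCBF/- → run H
t=14: L0/L1/L2 = -/ADGCBFH/- → run A
t=15: L0/L1/L2 = -/DGCBFH/- → run D
t=16: L0/L1/L2 = -/DGCBFH/- → run D
t=17: L0/L1/L2 = -/GCBFH/- → run G
t=18: L0/L1/L2 = -/GCBFH/- → run G
t=19: L0/L1/L2 = -/GCBFH/- → run G
t=20: L0/L1/L2 = -/CBFH/- → run C
t=21: L0/L1/L2 = -/BFH/- → run B
t=22: L0/L1/L2 = -/BFH/- → run B
t=23: L0/L1/L2 = -/BFH/- → run B
t=24: L0/L1/L2 = -/BFH/- → run B
t=25: L0/L1/L2 = -/FH/B → run F
t=26: L0/L1/L2 = -/FH/B → run F
t=27: L0/L1/L2 = -/FH/B → run F
t=28: L0/L1/L2 = -/FH/B → run F
t=29: L0/L1/L2 = -/H/B → run H
t=30: L0/L1/L2 = -/H/B → run H
t=31: L0/L1/L2 = -/-/B → run B
t=32: (idle)
t=33: (idle)
t=34: (idle)
t=35: (idle)
t=36: (idle)
t=37: (idle)

context switches = 15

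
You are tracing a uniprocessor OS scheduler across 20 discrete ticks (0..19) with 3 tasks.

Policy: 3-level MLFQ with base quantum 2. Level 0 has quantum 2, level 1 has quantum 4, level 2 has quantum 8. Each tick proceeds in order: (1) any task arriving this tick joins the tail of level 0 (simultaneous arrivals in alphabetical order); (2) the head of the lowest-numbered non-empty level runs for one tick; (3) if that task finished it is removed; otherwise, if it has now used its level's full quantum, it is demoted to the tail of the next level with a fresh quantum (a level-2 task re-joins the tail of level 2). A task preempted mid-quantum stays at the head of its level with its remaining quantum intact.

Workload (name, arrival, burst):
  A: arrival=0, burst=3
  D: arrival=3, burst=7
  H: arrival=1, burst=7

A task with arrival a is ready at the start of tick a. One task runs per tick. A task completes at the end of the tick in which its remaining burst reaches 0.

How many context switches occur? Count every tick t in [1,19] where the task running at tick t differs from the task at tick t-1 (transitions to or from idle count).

context switches = 8

t=0: L0/L1/L2 = A/-/- → run A
t=1: L0/L1/L2 = AH/-/- → run A
t=2: L0/L1/L2 = H/A/- → run H
t=3: L0/L1/L2 = HD/A/- → run H
t=4: L0/L1/L2 = D/AH/- → run D
t=5: L0/L1/L2 = D/AH/- → run D
t=6: L0/L1/L2 = -/AHD/- → run A
t=7: L0/L1/L2 = -/HD/- → run H
t=8: L0/L1/L2 = -/HD/- → run H
t=9: L0/L1/L2 = -/HD/- → run H
t=10: L0/L1/L2 = -/HD/- → run H
t=11: L0/L1/L2 = -/D/H → run D
t=12: L0/L1/L2 = -/D/H → run D
t=13: L0/L1/L2 = -/D/H → run D
t=14: L0/L1/L2 = -/D/H → run D
t=15: L0/L1/L2 = -/-/HD → run H
t=16: L0/L1/L2 = -/-/D → run D
t=17: (idle)
t=18: (idle)
t=19: (idle)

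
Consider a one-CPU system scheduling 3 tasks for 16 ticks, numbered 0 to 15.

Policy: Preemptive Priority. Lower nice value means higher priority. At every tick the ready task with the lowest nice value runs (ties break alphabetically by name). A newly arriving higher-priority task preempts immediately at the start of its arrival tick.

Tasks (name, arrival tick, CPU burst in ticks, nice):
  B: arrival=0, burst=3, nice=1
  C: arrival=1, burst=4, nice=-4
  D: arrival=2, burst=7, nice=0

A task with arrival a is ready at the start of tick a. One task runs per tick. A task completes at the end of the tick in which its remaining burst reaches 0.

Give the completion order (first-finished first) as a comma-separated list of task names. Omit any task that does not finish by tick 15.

t=0: ready={B} → run B
t=1: ready={B,C} → run C
t=2: ready={B,C,D} → run C
t=3: ready={B,C,D} → run C
t=4: ready={B,C,D} → run C
t=5: ready={B,D} → run D
t=6: ready={B,D} → run D
t=7: ready={B,D} → run D
t=8: ready={B,D} → run D
t=9: ready={B,D} → run D
t=10: ready={B,D} → run D
t=11: ready={B,D} → run D
t=12: ready={B} → run B
t=13: ready={B} → run B
t=14: (idle)
t=15: (idle)

completion order = C, D, B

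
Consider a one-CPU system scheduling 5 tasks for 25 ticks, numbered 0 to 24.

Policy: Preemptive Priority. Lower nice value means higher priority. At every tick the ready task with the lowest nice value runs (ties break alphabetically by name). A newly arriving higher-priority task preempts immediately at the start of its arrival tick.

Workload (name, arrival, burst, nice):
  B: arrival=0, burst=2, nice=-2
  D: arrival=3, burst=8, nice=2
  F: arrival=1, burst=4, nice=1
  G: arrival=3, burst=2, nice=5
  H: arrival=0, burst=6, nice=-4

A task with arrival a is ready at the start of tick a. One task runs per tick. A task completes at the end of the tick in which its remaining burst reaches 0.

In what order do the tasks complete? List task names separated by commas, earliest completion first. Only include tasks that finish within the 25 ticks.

completion order = H, B, F, D, G

t=0: ready={B,H} → run H
t=1: ready={B,F,H} → run H
t=2: ready={B,F,H} → run H
t=3: ready={B,D,F,G,H} → run H
t=4: ready={B,D,F,G,H} → run H
t=5: ready={B,D,F,G,H} → run H
t=6: ready={B,D,F,G} → run B
t=7: ready={B,D,F,G} → run B
t=8: ready={D,F,G} → run F
t=9: ready={D,F,G} → run F
t=10: ready={D,F,G} → run F
t=11: ready={D,F,G} → run F
t=12: ready={D,G} → run D
t=13: ready={D,G} → run D
t=14: ready={D,G} → run D
t=15: ready={D,G} → run D
t=16: ready={D,G} → run D
t=17: ready={D,G} → run D
t=18: ready={D,G} → run D
t=19: ready={D,G} → run D
t=20: ready={G} → run G
t=21: ready={G} → run G
t=22: (idle)
t=23: (idle)
t=24: (idle)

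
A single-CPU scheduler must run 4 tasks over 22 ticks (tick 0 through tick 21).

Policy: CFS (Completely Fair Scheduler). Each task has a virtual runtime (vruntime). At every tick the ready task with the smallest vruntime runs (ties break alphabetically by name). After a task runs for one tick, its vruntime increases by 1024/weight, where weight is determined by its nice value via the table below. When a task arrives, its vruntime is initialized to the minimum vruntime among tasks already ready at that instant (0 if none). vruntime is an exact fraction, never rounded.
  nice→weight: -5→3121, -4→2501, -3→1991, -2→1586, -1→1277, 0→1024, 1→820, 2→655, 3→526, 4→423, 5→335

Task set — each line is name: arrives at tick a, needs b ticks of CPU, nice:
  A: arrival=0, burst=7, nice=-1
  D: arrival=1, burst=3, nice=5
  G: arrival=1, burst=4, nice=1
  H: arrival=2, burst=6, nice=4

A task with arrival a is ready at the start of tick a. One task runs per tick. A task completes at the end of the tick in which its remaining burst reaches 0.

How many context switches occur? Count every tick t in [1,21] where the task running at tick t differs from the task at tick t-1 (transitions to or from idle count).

t=0: vr[A=0] → run A
t=1: vr[A=1024/1277 D=1024/1277 G=1024/1277] → run A
t=2: vr[A=2048/1277 D=1024/1277 G=1024/1277 H=1024/1277] → run D
t=3: vr[A=2048/1277 D=1650688/427795 G=1024/1277 H=1024/1277] → run G
t=4: vr[A=2048/1277 D=1650688/427795 G=536832/261785 H=1024/1277] → run H
t=5: vr[A=2048/1277 D=1650688/427795 G=536832/261785 H=1740800/540171] → run A
t=6: vr[A=3072/1277 D=1650688/427795 G=536832/261785 H=1740800/540171] → run G
t=7: vr[A=3072/1277 D=1650688/427795 G=863744/261785 H=1740800/540171] → run A
t=8: vr[A=4096/1277 D=1650688/427795 G=863744/261785 H=1740800/540171] → run A
t=9: vr[A=5120/1277 D=1650688/427795 G=863744/261785 H=1740800/540171] → run H
t=10: vr[A=5120/1277 D=1650688/427795 G=863744/261785 H=3048448/540171] → run G
t=11: vr[A=5120/1277 D=1650688/427795 G=1190656/261785 H=3048448/540171] → run D
t=12: vr[A=5120/1277 D=2958336/427795 G=1190656/261785 H=3048448/540171] → run A
t=13: vr[A=6144/1277 D=2958336/427795 G=1190656/261785 H=3048448/540171] → run G
t=14: vr[A=6144/1277 D=2958336/427795 H=3048448/540171] → run A
t=15: vr[D=2958336/427795 H=3048448/540171] → run H
t=16: vr[D=2958336/427795 H=1452032/180057] → run D
t=17: vr[H=1452032/180057] → run H
t=18: vr[H=5663744/540171] → run H
t=19: vr[H=6971392/540171] → run H
t=20: (idle)
t=21: (idle)

context switches = 16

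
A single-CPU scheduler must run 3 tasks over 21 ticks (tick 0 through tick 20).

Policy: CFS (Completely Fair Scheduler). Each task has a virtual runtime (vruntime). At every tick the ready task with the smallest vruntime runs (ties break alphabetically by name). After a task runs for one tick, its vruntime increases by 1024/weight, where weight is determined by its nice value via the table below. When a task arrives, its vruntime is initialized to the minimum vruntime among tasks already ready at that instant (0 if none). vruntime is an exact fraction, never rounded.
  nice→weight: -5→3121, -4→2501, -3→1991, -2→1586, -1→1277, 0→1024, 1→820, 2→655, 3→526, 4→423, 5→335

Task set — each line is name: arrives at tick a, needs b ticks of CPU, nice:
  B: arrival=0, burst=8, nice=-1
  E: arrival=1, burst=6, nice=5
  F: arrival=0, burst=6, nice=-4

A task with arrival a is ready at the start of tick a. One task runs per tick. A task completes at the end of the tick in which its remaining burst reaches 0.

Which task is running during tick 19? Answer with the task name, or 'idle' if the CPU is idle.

running at tick 19 = E

t=0: vr[B=0 F=0] → run B
t=1: vr[B=1024/1277 E=0 F=0] → run E
t=2: vr[B=1024/1277 E=1024/335 F=0] → run F
t=3: vr[B=1024/1277 E=1024/335 F=1024/2501] → run F
t=4: vr[B=1024/1277 E=1024/335 F=2048/2501] → run B
t=5: vr[B=2048/1277 E=1024/335 F=2048/2501] → run F
t=6: vr[B=2048/1277 E=1024/335 F=3072/2501] → run F
t=7: vr[B=2048/1277 E=1024/335 F=4096/2501] → run B
t=8: vr[B=3072/1277 E=1024/335 F=4096/2501] → run F
t=9: vr[B=3072/1277 E=1024/335 F=5120/2501] → run F
t=10: vr[B=3072/1277 E=1024/335] → run B
t=11: vr[B=4096/1277 E=1024/335] → run E
t=12: vr[B=4096/1277 E=2048/335] → run B
t=13: vr[B=5120/1277 E=2048/335] → run B
t=14: vr[B=6144/1277 E=2048/335] → run B
t=15: vr[B=7168/1277 E=2048/335] → run B
t=16: vr[E=2048/335] → run E
t=17: vr[E=3072/335] → run E
t=18: vr[E=4096/335] → run E
t=19: vr[E=1024/67] → run E
t=20: (idle)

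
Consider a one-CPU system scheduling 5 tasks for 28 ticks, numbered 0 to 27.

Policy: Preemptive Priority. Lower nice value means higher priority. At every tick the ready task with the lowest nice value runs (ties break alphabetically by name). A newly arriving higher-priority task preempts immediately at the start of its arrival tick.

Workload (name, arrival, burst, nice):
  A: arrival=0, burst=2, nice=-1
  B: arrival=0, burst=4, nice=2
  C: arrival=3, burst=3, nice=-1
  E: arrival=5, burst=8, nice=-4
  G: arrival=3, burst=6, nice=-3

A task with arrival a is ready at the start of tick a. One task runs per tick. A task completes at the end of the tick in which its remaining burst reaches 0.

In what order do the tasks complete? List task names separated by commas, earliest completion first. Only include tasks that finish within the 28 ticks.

t=0: ready={A,B} → run A
t=1: ready={A,B} → run A
t=2: ready={B} → run B
t=3: ready={B,C,G} → run G
t=4: ready={B,C,G} → run G
t=5: ready={B,C,E,G} → run E
t=6: ready={B,C,E,G} → run E
t=7: ready={B,C,E,G} → run E
t=8: ready={B,C,E,G} → run E
t=9: ready={B,C,E,G} → run E
t=10: ready={B,C,E,G} → run E
t=11: ready={B,C,E,G} → run E
t=12: ready={B,C,E,G} → run E
t=13: ready={B,C,G} → run G
t=14: ready={B,C,G} → run G
t=15: ready={B,C,G} → run G
t=16: ready={B,C,G} → run G
t=17: ready={B,C} → run C
t=18: ready={B,C} → run C
t=19: ready={B,C} → run C
t=20: ready={B} → run B
t=21: ready={B} → run B
t=22: ready={B} → run B
t=23: (idle)
t=24: (idle)
t=25: (idle)
t=26: (idle)
t=27: (idle)

completion order = A, E, G, C, B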